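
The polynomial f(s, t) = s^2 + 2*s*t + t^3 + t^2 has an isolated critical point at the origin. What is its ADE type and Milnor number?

Type A_2, Milnor number mu = 2.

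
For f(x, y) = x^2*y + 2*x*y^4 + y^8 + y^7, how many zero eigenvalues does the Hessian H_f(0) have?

2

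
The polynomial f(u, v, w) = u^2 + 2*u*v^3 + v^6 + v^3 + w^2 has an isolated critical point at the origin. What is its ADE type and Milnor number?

The Hessian of f at 0 has rank 2. Corank 1: A-series; mu = 2 gives A_2.

Type A_2, Milnor number mu = 2.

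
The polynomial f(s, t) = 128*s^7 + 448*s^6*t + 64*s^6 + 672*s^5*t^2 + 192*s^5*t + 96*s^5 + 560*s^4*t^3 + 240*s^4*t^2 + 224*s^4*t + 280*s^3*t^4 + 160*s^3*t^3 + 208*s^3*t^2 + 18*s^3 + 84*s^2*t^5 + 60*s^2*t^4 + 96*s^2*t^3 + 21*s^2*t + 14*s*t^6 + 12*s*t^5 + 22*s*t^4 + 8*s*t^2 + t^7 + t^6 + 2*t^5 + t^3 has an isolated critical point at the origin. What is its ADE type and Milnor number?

Type D_{7}, Milnor number mu = 7.

The Hessian of f at 0 is [[0, 0], [0, 0]] with rank 0, so corank 2. A Groebner basis of the Jacobian ideal J(f) in C{s,t} is {486*s^2 + 405*s*t + t^4 + 81*t^2, s^3 - 3*s^2/2 - s*t + t^3/27 - t^2/6, s^2*t + 3*s^2 + 2*s*t - t^3/9 + t^2/3, -9*s^2/2 + s*t^2 - 3*s*t + t^3/3 - t^2/2}; counting standard monomials gives mu = 7. Corank 2; j^3 = (2*s + t)*(3*s + t)^2 has shape L^2 M (L != M), so D-series; mu = 7 gives D_7.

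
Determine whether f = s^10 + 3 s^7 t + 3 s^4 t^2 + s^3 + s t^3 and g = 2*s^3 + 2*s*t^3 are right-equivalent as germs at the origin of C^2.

Yes.

The Hessian of f at 0 is [[0, 0], [0, 0]] with rank 0, so corank 2. A Groebner basis of the Jacobian ideal J(f) in C{s,t} is {s^3, s*t^2, 3*s^2 + t^3}; counting standard monomials gives mu = 7. Corank 2; j^3 = s^3 is a perfect cube, so E-series; the 4-jet and mu = 7 give E_7. The Hessian of g at 0 is [[0, 0], [0, 0]] with rank 0, so corank 2. A Groebner basis of the Jacobian ideal J(g) in C{s,t} is {s^3, s*t^2, 3*s^2 + t^3}; counting standard monomials gives mu = 7. Corank 2; j^3 = 2*s^3 is a perfect cube, so E-series; the 4-jet and mu = 7 give E_7. Both have type E_7, hence right-equivalent.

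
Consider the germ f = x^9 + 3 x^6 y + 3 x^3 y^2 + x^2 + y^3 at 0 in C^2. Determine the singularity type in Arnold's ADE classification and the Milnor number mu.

Type A_{2}, Milnor number mu = 2.

The Hessian of f at 0 has rank 1. Corank 1: A-series; mu = 2 gives A_2.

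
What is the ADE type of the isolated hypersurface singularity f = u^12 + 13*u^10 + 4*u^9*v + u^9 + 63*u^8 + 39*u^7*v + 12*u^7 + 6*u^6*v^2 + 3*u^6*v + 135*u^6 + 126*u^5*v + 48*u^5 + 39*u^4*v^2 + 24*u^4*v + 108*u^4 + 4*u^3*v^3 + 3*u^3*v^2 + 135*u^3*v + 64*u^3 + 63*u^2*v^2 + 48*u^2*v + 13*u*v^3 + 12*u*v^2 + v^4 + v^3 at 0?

E7

The Hessian of f at 0 has rank 0. Corank 2; j^3 = (4*u + v)^3 is a perfect cube, so E-series; the 4-jet and mu = 7 give E_7.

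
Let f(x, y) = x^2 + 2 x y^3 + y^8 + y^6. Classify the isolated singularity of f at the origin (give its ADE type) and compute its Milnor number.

The Hessian of f at 0 is [[2, 0], [0, 0]] with rank 1, so corank 1. A Groebner basis of the Jacobian ideal J(f) in C{x,y} is {x^3, x^2*y, x + y^3}; counting standard monomials gives mu = 7. Corank 1: A-series; mu = 7 gives A_7.

Type A_{7}, Milnor number mu = 7.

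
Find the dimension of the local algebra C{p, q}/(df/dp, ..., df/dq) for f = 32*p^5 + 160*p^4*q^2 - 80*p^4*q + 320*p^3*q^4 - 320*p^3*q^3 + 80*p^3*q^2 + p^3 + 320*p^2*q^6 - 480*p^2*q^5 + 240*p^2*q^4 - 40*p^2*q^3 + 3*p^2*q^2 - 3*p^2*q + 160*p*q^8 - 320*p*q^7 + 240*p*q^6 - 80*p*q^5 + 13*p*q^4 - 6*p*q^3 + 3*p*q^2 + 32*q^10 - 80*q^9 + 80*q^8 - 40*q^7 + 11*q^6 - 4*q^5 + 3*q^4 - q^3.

8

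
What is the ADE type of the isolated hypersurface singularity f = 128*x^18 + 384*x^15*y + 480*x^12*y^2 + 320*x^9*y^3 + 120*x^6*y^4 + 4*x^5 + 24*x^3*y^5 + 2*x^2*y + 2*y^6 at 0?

The Hessian of f at 0 is [[0, 0], [0, 0]] with rank 0, so corank 2. A Groebner basis of the Jacobian ideal J(f) in C{x,y} is {x^2/6 + y^5, x^3, x*y}; counting standard monomials gives mu = 7. Corank 2; j^3 = 2*x^2*y has shape L^2 M (L != M), so D-series; mu = 7 gives D_7.

D_{7}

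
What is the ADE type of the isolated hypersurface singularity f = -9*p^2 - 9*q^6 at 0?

The Hessian of f at 0 has rank 1. Corank 1: A-series; mu = 5 gives A_5.

A_{5}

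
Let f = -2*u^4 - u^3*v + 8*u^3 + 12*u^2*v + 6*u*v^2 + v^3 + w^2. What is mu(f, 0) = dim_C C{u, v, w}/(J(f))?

The Hessian of f at 0 is [[0, 0, 0], [0, 0, 0], [0, 0, 2]] with rank 1, so corank 2. A Groebner basis of the Jacobian ideal J(f) in C{u,v,w} is {768*u^2 + 768*u*v + v^4 + 8*v^3 + 192*v^2, u^3 - 12*u^2 - 12*u*v - 3*v^2, u^2*v + 24*u^2 + 24*u*v + 6*v^2, -32*u^2 + u*v^2 - 32*u*v + v^3/6 - 8*v^2, w}; counting standard monomials gives mu = 7. Corank 2; j^3 = (2*u + v)^3 is a perfect cube, so E-series; the 4-jet and mu = 7 give E_7.

7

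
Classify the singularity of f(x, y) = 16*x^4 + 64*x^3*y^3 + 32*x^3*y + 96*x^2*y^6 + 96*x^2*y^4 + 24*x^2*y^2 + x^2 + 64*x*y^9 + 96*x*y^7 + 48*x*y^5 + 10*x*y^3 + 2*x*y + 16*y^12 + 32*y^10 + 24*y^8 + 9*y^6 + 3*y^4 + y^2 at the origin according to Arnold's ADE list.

A3

The Hessian of f at 0 is [[2, 2], [2, 2]] with rank 1, so corank 1. A Groebner basis of the Jacobian ideal J(f) in C{x,y} is {y^3, x + y}; counting standard monomials gives mu = 3. Corank 1: A-series; mu = 3 gives A_3.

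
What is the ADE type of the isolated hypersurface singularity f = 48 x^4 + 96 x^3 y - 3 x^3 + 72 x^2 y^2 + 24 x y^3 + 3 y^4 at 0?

E_{6}

The Hessian of f at 0 is [[0, 0], [0, 0]] with rank 0, so corank 2. A Groebner basis of the Jacobian ideal J(f) in C{x,y} is {y^4, x*y^2 + y^3/6, x^2}; counting standard monomials gives mu = 6. Corank 2; j^3 = -3*x^3 is a perfect cube, so E-series; the 4-jet and mu = 6 give E_6.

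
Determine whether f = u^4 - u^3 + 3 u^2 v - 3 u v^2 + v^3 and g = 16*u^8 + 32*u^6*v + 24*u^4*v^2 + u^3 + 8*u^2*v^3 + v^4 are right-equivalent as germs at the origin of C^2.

The Hessian of f at 0 has rank 0. Corank 2; j^3 = -(u - v)^3 is a perfect cube, so E-series; the 4-jet and mu = 6 give E_6. The Hessian of g at 0 has rank 0. Corank 2; j^3 = u^3 is a perfect cube, so E-series; the 4-jet and mu = 6 give E_6. Both have type E_6, hence right-equivalent.

Yes.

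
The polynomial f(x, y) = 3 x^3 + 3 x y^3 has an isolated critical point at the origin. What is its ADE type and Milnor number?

Type E7, Milnor number mu = 7.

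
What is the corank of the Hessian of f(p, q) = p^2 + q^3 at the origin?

Hessian at 0 has rank 1.

1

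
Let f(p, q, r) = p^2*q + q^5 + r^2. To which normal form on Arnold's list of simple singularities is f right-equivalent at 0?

The Hessian of f at 0 is [[0, 0, 0], [0, 0, 0], [0, 0, 2]] with rank 1, so corank 2. A Groebner basis of the Jacobian ideal J(f) in C{p,q,r} is {p^2/5 + q^4, p^3, p*q, r}; counting standard monomials gives mu = 6. Corank 2; j^3 = p^2*q has shape L^2 M (L != M), so D-series; mu = 6 gives D_6.

D_{6}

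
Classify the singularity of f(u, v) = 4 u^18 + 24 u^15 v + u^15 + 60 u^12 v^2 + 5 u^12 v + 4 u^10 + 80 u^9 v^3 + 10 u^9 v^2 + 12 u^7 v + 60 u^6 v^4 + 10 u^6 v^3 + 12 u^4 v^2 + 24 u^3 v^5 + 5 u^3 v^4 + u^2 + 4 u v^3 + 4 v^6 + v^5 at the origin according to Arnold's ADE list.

A_4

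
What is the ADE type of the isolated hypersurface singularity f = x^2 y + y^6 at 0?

D_{7}

The Hessian of f at 0 has rank 0. Corank 2; j^3 = x^2*y has shape L^2 M (L != M), so D-series; mu = 7 gives D_7.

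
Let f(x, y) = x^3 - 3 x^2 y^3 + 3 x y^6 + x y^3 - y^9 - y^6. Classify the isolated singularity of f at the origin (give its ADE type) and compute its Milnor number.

Type E_{7}, Milnor number mu = 7.

The Hessian of f at 0 is [[0, 0], [0, 0]] with rank 0, so corank 2. A Groebner basis of the Jacobian ideal J(f) in C{x,y} is {x^3, x*y^2, 3*x^2 + y^3}; counting standard monomials gives mu = 7. Corank 2; j^3 = x^3 is a perfect cube, so E-series; the 4-jet and mu = 7 give E_7.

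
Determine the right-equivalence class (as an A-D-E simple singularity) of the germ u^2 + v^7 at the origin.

A_6

The Hessian of f at 0 has rank 1. Corank 1: A-series; mu = 6 gives A_6.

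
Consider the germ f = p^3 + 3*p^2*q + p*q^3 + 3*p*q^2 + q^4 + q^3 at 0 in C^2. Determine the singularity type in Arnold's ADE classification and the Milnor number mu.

The Hessian of f at 0 is [[0, 0], [0, 0]] with rank 0, so corank 2. A Groebner basis of the Jacobian ideal J(f) in C{p,q} is {p^3 + 3*p^2*q + 6*p^2 + 12*p*q + 6*q^2, -3*p^2 + p*q^2 - 6*p*q - 3*q^2, 3*p^2 + 6*p*q + q^3 + 3*q^2}; counting standard monomials gives mu = 7. Corank 2; j^3 = (p + q)^3 is a perfect cube, so E-series; the 4-jet and mu = 7 give E_7.

Type E_{7}, Milnor number mu = 7.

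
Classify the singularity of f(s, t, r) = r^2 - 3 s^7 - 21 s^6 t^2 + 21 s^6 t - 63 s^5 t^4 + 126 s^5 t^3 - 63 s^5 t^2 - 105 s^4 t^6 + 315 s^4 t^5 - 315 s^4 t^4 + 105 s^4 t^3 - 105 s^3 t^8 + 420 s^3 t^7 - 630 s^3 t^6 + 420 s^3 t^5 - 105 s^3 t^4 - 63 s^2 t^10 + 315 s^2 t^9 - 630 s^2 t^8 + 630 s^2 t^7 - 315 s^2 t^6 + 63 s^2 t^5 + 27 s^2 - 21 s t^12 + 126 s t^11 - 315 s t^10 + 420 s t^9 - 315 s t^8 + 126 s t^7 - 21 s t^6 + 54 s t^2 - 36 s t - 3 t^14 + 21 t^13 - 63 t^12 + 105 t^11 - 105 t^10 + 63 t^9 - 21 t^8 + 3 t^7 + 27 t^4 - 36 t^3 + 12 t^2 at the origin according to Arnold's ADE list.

A6

The Hessian of f at 0 has rank 2. Corank 1: A-series; mu = 6 gives A_6.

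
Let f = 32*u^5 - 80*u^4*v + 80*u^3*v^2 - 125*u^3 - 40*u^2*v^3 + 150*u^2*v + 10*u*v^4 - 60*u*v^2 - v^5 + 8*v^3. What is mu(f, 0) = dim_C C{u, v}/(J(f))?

8

The Hessian of f at 0 has rank 0. Corank 2; j^3 = -(5*u - 2*v)^3 is a perfect cube, so E-series; the 5-jet and mu = 8 give E_8.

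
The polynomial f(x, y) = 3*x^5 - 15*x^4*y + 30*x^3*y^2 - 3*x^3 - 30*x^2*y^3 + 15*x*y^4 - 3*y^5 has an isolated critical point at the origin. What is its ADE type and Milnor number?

Type E_8, Milnor number mu = 8.

The Hessian of f at 0 has rank 0. Corank 2; j^3 = -3*x^3 is a perfect cube, so E-series; the 5-jet and mu = 8 give E_8.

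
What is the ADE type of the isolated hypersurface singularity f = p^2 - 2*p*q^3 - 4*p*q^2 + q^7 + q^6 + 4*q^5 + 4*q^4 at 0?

A6

The Hessian of f at 0 is [[2, 0], [0, 0]] with rank 1, so corank 1. A Groebner basis of the Jacobian ideal J(f) in C{p,q} is {p^3, p^2*q - p^2 + 4*p*q - 8*p + 16*q^2, -p^2/4 + p*q^2 - p*q + 2*p - 4*q^2, -p + q^3 + 2*q^2}; counting standard monomials gives mu = 6. Corank 1: A-series; mu = 6 gives A_6.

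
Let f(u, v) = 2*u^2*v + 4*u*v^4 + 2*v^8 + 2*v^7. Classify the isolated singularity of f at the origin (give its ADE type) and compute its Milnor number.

The Hessian of f at 0 is [[0, 0], [0, 0]] with rank 0, so corank 2. A Groebner basis of the Jacobian ideal J(f) in C{u,v} is {u^2*v^2, 8*u^2*v + u^2 + u*v^3, u*v + v^4, u^3}; counting standard monomials gives mu = 9. Corank 2; j^3 = 2*u^2*v has shape L^2 M (L != M), so D-series; mu = 9 gives D_9.

Type D_9, Milnor number mu = 9.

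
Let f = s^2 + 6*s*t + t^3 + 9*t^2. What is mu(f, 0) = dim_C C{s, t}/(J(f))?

The Hessian of f at 0 has rank 1. Corank 1: A-series; mu = 2 gives A_2.

2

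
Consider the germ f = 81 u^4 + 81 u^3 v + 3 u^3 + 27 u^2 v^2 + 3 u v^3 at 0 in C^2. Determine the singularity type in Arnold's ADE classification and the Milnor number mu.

The Hessian of f at 0 has rank 0. Corank 2; j^3 = 3*u^3 is a perfect cube, so E-series; the 4-jet and mu = 7 give E_7.

Type E_{7}, Milnor number mu = 7.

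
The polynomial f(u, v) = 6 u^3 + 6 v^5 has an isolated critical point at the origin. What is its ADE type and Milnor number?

Type E_{8}, Milnor number mu = 8.

The Hessian of f at 0 has rank 0. Corank 2; j^3 = 6*u^3 is a perfect cube, so E-series; the 5-jet and mu = 8 give E_8.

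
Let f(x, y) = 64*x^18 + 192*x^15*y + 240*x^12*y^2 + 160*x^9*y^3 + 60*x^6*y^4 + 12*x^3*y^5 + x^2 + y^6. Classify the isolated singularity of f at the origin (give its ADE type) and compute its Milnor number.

Type A_5, Milnor number mu = 5.

The Hessian of f at 0 is [[2, 0], [0, 0]] with rank 1, so corank 1. A Groebner basis of the Jacobian ideal J(f) in C{x,y} is {y^5, x}; counting standard monomials gives mu = 5. Corank 1: A-series; mu = 5 gives A_5.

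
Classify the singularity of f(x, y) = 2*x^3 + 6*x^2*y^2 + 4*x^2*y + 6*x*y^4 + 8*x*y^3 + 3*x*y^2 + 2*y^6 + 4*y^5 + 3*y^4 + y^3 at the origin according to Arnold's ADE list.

The Hessian of f at 0 has rank 0. Corank 2; j^3 = (x + y)*(2*x^2 + 2*x*y + y^2) splits into three distinct lines over C (the quadratic factor has nonzero discriminant), so D_4.

D_{4}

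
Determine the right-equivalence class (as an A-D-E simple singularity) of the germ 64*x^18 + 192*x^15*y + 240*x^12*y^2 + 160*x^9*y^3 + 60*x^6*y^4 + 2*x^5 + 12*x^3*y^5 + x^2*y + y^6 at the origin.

The Hessian of f at 0 has rank 0. Corank 2; j^3 = x^2*y has shape L^2 M (L != M), so D-series; mu = 7 gives D_7.

D_{7}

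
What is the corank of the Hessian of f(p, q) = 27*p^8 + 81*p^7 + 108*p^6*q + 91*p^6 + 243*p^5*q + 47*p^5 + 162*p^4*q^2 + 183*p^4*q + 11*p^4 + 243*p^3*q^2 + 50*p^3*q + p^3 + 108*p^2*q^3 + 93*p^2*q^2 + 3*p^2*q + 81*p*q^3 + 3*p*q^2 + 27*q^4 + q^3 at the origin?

2

Hessian at 0 has rank 0.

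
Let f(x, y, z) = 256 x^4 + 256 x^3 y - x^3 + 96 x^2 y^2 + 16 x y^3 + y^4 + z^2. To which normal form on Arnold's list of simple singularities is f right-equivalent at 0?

The Hessian of f at 0 has rank 1. Corank 2; j^3 = -x^3 is a perfect cube, so E-series; the 4-jet and mu = 6 give E_6.

E_6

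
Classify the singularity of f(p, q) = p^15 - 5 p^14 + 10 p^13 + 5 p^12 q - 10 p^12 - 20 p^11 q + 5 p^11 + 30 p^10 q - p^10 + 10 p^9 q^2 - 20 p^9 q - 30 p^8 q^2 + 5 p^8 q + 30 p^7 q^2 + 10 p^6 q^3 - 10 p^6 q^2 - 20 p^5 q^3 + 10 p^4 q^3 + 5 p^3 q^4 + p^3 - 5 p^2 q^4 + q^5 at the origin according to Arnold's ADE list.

E_8

The Hessian of f at 0 has rank 0. Corank 2; j^3 = p^3 is a perfect cube, so E-series; the 5-jet and mu = 8 give E_8.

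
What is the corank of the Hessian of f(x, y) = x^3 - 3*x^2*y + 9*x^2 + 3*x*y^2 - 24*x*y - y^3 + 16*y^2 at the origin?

Hessian at 0 has rank 1.

1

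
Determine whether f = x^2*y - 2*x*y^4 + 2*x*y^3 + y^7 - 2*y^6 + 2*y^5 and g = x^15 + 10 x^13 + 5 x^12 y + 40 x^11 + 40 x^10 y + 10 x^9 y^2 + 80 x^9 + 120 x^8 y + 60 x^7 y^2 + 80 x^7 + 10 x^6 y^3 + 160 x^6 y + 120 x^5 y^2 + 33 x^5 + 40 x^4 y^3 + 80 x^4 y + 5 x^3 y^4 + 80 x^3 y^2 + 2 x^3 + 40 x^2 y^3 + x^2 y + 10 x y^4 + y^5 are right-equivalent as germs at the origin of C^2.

The Hessian of f at 0 has rank 0. Corank 2; j^3 = x^2*y has shape L^2 M (L != M), so D-series; mu = 6 gives D_6. The Hessian of g at 0 has rank 0. Corank 2; j^3 = x^2*(2*x + y) has shape L^2 M (L != M), so D-series; mu = 6 gives D_6. Both have type D_6, hence right-equivalent.

Yes.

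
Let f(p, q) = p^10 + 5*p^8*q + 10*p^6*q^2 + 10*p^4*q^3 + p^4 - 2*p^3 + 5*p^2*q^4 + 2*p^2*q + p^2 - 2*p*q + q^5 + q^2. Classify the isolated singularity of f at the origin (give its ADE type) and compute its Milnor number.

Type A4, Milnor number mu = 4.

The Hessian of f at 0 has rank 1. Corank 1: A-series; mu = 4 gives A_4.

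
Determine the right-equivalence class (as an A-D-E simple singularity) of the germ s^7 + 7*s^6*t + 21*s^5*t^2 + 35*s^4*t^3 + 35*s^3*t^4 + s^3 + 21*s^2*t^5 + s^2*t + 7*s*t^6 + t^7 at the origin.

D8

The Hessian of f at 0 is [[0, 0], [0, 0]] with rank 0, so corank 2. A Groebner basis of the Jacobian ideal J(f) in C{s,t} is {-s*t/7 + t^6, s*t^2, s^2 + s*t}; counting standard monomials gives mu = 8. Corank 2; j^3 = s^2*(s + t) has shape L^2 M (L != M), so D-series; mu = 8 gives D_8.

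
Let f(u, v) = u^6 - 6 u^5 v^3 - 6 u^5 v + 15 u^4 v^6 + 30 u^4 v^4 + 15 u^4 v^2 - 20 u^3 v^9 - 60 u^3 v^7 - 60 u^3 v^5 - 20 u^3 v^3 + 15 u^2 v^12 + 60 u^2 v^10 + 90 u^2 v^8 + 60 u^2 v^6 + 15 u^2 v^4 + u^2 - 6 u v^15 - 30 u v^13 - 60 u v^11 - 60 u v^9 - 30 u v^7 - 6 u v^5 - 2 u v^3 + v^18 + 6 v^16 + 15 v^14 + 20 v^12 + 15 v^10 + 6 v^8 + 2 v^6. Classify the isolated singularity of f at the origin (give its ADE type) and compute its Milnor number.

Type A5, Milnor number mu = 5.

The Hessian of f at 0 has rank 1. Corank 1: A-series; mu = 5 gives A_5.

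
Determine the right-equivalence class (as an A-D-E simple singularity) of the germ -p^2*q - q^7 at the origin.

The Hessian of f at 0 has rank 0. Corank 2; j^3 = -p^2*q has shape L^2 M (L != M), so D-series; mu = 8 gives D_8.

D_8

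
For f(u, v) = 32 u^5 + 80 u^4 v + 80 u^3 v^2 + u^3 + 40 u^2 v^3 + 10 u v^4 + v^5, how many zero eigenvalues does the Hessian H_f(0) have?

2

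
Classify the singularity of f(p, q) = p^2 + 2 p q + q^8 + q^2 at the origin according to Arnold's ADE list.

A_{7}

The Hessian of f at 0 has rank 1. Corank 1: A-series; mu = 7 gives A_7.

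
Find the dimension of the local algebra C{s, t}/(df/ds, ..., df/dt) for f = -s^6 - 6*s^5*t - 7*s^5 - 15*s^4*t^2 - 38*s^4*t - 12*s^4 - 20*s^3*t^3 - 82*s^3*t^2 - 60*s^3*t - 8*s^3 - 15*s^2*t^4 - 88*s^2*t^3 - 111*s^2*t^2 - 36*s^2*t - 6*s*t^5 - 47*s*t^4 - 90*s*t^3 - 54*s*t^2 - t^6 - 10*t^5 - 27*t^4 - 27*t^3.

8

The Hessian of f at 0 has rank 0. Corank 2; j^3 = -(2*s + 3*t)^3 is a perfect cube, so E-series; the 5-jet and mu = 8 give E_8.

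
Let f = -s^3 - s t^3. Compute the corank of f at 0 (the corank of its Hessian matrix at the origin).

The Hessian at 0 is [[0, 0], [0, 0]] of rank 0; hence corank 2.

2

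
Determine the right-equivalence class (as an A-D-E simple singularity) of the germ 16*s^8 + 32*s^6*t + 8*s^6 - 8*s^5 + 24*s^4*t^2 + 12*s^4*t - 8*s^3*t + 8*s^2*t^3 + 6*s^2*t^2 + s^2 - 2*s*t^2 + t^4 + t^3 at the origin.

The Hessian of f at 0 has rank 1. Corank 1: A-series; mu = 2 gives A_2.

A_2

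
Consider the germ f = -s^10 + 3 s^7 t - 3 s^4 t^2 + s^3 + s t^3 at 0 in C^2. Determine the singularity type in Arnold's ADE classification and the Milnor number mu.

Type E_{7}, Milnor number mu = 7.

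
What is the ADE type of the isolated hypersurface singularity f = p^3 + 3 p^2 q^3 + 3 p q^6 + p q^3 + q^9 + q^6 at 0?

E_{7}

The Hessian of f at 0 has rank 0. Corank 2; j^3 = p^3 is a perfect cube, so E-series; the 4-jet and mu = 7 give E_7.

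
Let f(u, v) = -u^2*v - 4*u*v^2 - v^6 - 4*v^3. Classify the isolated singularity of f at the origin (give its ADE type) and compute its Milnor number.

Type D7, Milnor number mu = 7.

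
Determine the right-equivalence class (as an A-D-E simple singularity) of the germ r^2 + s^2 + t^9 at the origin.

A_{8}

The Hessian of f at 0 has rank 2. Corank 1: A-series; mu = 8 gives A_8.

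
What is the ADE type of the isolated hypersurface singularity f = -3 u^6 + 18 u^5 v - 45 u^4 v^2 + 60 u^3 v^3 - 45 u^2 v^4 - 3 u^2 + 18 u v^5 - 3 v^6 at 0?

A_5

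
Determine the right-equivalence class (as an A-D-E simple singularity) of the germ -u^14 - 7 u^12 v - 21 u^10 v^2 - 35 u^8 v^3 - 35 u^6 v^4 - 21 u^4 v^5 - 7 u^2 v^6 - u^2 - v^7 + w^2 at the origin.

A6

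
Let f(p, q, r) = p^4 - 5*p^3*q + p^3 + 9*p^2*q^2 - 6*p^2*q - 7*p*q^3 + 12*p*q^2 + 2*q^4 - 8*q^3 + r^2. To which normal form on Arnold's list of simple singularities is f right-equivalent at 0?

E7

The Hessian of f at 0 has rank 1. Corank 2; j^3 = (p - 2*q)^3 is a perfect cube, so E-series; the 4-jet and mu = 7 give E_7.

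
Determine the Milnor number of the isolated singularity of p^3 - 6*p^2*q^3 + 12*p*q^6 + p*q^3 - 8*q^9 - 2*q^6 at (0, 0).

7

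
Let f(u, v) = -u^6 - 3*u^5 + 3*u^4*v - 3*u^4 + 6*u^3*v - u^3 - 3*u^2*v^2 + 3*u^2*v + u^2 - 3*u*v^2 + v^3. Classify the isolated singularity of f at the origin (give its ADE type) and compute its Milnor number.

The Hessian of f at 0 is [[2, 0], [0, 0]] with rank 1, so corank 1. A Groebner basis of the Jacobian ideal J(f) in C{u,v} is {v^2, u}; counting standard monomials gives mu = 2. Corank 1: A-series; mu = 2 gives A_2.

Type A_{2}, Milnor number mu = 2.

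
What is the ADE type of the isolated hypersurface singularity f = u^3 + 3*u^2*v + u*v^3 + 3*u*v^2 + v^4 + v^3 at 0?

E_7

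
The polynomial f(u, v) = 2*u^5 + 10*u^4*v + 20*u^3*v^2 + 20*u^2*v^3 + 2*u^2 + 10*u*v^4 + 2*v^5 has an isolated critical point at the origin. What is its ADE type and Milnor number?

Type A_4, Milnor number mu = 4.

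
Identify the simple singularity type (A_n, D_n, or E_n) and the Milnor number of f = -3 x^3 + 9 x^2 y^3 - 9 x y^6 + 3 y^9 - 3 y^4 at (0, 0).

Type E6, Milnor number mu = 6.

The Hessian of f at 0 has rank 0. Corank 2; j^3 = -3*x^3 is a perfect cube, so E-series; the 4-jet and mu = 6 give E_6.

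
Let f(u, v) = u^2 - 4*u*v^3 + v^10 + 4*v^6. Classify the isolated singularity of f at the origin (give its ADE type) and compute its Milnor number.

Type A_{9}, Milnor number mu = 9.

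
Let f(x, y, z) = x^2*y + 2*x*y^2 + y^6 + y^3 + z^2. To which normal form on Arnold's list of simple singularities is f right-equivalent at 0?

D_7

The Hessian of f at 0 is [[0, 0, 0], [0, 0, 0], [0, 0, 2]] with rank 1, so corank 2. A Groebner basis of the Jacobian ideal J(f) in C{x,y,z} is {x^2/6 + y^5 - y^2/6, x^3 + y^3, x*y + y^2, z}; counting standard monomials gives mu = 7. Corank 2; j^3 = y*(x + y)^2 has shape L^2 M (L != M), so D-series; mu = 7 gives D_7.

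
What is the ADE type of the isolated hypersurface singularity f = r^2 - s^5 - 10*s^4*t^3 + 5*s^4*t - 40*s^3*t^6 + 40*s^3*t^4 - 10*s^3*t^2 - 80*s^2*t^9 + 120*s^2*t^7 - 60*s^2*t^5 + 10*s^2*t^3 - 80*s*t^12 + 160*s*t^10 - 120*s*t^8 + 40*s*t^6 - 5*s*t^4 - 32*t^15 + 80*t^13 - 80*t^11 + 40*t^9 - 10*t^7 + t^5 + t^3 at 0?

E_{8}

The Hessian of f at 0 has rank 1. Corank 2; j^3 = t^3 is a perfect cube, so E-series; the 5-jet and mu = 8 give E_8.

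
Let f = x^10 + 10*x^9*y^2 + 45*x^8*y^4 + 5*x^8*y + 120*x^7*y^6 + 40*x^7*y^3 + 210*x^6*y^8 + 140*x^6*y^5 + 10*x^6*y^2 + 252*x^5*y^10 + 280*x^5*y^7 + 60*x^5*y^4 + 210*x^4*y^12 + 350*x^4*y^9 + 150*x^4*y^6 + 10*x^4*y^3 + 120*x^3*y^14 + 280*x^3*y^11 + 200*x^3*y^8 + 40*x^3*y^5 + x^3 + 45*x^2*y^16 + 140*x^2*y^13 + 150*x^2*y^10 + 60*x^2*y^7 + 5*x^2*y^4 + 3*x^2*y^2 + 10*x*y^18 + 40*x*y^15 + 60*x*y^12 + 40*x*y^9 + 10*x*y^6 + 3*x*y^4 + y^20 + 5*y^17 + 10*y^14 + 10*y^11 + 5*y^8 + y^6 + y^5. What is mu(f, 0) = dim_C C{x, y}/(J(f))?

8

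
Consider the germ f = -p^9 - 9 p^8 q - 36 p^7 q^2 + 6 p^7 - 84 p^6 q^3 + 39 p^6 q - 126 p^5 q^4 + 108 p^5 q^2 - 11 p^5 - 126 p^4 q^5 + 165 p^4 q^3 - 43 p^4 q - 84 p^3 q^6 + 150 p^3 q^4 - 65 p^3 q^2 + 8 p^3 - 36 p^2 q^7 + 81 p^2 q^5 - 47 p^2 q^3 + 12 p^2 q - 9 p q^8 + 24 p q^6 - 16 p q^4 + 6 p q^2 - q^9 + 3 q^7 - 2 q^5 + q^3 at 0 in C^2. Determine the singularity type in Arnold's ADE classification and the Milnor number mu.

Type E_8, Milnor number mu = 8.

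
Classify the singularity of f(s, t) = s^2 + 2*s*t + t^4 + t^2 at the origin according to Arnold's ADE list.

A_{3}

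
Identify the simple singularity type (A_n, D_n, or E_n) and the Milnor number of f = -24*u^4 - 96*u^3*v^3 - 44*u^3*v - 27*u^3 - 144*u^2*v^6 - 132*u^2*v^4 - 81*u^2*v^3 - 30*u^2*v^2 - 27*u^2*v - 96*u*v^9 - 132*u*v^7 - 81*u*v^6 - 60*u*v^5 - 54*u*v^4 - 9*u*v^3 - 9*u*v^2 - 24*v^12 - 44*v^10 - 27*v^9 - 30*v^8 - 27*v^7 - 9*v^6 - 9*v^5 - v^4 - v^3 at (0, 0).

The Hessian of f at 0 has rank 0. Corank 2; j^3 = -(3*u + v)^3 is a perfect cube, so E-series; the 4-jet and mu = 7 give E_7.

Type E7, Milnor number mu = 7.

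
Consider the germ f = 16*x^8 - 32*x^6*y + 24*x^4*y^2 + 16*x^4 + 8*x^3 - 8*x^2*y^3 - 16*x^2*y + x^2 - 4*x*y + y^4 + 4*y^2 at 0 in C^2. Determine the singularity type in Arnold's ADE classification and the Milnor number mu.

The Hessian of f at 0 has rank 1. Corank 1: A-series; mu = 3 gives A_3.

Type A_3, Milnor number mu = 3.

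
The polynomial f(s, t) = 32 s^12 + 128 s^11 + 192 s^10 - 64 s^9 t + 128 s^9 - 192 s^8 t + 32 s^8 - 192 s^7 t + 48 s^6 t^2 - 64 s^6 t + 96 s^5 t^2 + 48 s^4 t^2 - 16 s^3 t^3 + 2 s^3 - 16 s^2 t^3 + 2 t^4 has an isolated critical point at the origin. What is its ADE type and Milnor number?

Type E_6, Milnor number mu = 6.

The Hessian of f at 0 is [[0, 0], [0, 0]] with rank 0, so corank 2. A Groebner basis of the Jacobian ideal J(f) in C{s,t} is {t^3, s^2}; counting standard monomials gives mu = 6. Corank 2; j^3 = 2*s^3 is a perfect cube, so E-series; the 4-jet and mu = 6 give E_6.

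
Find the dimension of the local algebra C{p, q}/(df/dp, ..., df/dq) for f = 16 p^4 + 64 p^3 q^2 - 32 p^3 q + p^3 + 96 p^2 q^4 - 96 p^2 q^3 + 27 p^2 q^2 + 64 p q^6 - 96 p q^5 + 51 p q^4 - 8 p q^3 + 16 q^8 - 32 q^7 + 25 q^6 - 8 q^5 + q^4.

The Hessian of f at 0 has rank 0. Corank 2; j^3 = p^3 is a perfect cube, so E-series; the 4-jet and mu = 6 give E_6.

6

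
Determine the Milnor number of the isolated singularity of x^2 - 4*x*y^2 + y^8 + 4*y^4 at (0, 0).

7

The Hessian of f at 0 is [[2, 0], [0, 0]] with rank 1, so corank 1. A Groebner basis of the Jacobian ideal J(f) in C{x,y} is {x^4, x^3*y, -x/2 + y^2}; counting standard monomials gives mu = 7. Corank 1: A-series; mu = 7 gives A_7.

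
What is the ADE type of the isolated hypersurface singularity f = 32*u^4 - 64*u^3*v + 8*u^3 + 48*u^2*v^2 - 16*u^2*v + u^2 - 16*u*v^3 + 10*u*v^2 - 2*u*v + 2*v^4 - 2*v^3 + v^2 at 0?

The Hessian of f at 0 is [[2, -2], [-2, 2]] with rank 1, so corank 1. A Groebner basis of the Jacobian ideal J(f) in C{u,v} is {u^2 + u - v, u*v + u - v, u + v^2 - v}; counting standard monomials gives mu = 3. Corank 1: A-series; mu = 3 gives A_3.

A_3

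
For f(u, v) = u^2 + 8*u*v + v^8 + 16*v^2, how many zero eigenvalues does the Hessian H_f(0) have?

Hessian at 0 has rank 1.

1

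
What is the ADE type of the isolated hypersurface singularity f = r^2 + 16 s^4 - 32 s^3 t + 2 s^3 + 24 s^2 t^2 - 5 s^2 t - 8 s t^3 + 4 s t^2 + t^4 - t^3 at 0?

The Hessian of f at 0 has rank 1. Corank 2; j^3 = (s - t)^2*(2*s - t) has shape L^2 M (L != M), so D-series; mu = 5 gives D_5.

D_{5}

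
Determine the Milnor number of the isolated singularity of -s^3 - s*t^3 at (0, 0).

The Hessian of f at 0 is [[0, 0], [0, 0]] with rank 0, so corank 2. A Groebner basis of the Jacobian ideal J(f) in C{s,t} is {s^3, s*t^2, 3*s^2 + t^3}; counting standard monomials gives mu = 7. Corank 2; j^3 = -s^3 is a perfect cube, so E-series; the 4-jet and mu = 7 give E_7.

7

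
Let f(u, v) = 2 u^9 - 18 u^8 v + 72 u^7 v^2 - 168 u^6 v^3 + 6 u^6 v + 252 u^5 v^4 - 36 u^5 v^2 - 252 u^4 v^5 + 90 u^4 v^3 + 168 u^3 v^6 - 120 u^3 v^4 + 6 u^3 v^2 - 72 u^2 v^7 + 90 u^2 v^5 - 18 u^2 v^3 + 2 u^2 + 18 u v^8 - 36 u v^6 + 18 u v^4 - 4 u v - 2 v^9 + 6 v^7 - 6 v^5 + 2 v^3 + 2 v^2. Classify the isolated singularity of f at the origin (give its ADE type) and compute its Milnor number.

Type A_{2}, Milnor number mu = 2.

The Hessian of f at 0 has rank 1. Corank 1: A-series; mu = 2 gives A_2.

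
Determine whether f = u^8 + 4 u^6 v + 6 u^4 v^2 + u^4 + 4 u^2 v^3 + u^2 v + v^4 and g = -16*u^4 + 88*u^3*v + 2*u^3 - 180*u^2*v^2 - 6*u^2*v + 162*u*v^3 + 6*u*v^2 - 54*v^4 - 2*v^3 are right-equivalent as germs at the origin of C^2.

The Hessian of f at 0 has rank 0. Corank 2; j^3 = u^2*v has shape L^2 M (L != M), so D-series; mu = 5 gives D_5. The Hessian of g at 0 has rank 0. Corank 2; j^3 = 2*(u - v)^3 is a perfect cube, so E-series; the 4-jet and mu = 7 give E_7. f is D_5 but g is E_7, hence not right-equivalent.

No.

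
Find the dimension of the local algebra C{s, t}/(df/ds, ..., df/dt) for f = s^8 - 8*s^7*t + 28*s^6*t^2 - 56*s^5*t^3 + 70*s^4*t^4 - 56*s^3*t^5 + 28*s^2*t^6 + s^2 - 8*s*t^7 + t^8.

7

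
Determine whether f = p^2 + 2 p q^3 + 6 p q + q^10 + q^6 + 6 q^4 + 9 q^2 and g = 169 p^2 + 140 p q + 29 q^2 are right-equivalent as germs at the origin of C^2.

No.

The Hessian of f at 0 has rank 1. Corank 1: A-series; mu = 9 gives A_9. The Hessian of g at 0 has rank 2. Corank 0: nondegenerate Morse point, so A_1. f is A_9 but g is A_1, hence not right-equivalent.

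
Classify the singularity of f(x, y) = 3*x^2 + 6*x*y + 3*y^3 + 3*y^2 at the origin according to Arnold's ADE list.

A_{2}

The Hessian of f at 0 has rank 1. Corank 1: A-series; mu = 2 gives A_2.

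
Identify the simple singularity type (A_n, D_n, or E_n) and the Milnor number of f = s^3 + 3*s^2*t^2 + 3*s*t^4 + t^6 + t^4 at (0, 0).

Type E_6, Milnor number mu = 6.

The Hessian of f at 0 is [[0, 0], [0, 0]] with rank 0, so corank 2. A Groebner basis of the Jacobian ideal J(f) in C{s,t} is {s^3, s^2*t, s^2/2 + s*t^2, t^3}; counting standard monomials gives mu = 6. Corank 2; j^3 = s^3 is a perfect cube, so E-series; the 4-jet and mu = 6 give E_6.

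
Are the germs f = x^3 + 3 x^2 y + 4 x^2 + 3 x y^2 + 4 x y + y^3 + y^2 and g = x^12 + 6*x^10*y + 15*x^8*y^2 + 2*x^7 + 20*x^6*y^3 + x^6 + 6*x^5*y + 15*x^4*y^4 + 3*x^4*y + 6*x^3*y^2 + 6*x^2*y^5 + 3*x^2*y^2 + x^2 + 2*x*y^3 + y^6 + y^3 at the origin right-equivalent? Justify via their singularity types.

Yes.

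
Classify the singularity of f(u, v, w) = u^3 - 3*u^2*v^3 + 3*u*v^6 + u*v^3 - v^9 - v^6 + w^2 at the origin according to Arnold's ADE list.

The Hessian of f at 0 has rank 1. Corank 2; j^3 = u^3 is a perfect cube, so E-series; the 4-jet and mu = 7 give E_7.

E_{7}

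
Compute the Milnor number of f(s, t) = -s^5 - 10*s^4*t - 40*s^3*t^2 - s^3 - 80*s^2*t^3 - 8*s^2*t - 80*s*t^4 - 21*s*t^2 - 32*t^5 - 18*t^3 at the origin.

The Hessian of f at 0 is [[0, 0], [0, 0]] with rank 0, so corank 2. A Groebner basis of the Jacobian ideal J(f) in C{s,t} is {s*t/5 + t^4 + 3*t^2/5, s*t^2 + 3*t^3, s^2 + 5*s*t + 6*t^2}; counting standard monomials gives mu = 6. Corank 2; j^3 = -(s + 2*t)*(s + 3*t)^2 has shape L^2 M (L != M), so D-series; mu = 6 gives D_6.

6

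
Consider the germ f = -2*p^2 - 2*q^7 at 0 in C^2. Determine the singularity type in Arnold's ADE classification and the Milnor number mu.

The Hessian of f at 0 is [[-4, 0], [0, 0]] with rank 1, so corank 1. A Groebner basis of the Jacobian ideal J(f) in C{p,q} is {q^6, p}; counting standard monomials gives mu = 6. Corank 1: A-series; mu = 6 gives A_6.

Type A_{6}, Milnor number mu = 6.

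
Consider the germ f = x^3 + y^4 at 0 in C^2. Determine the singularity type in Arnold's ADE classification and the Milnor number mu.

Type E_6, Milnor number mu = 6.

The Hessian of f at 0 has rank 0. Corank 2; j^3 = x^3 is a perfect cube, so E-series; the 4-jet and mu = 6 give E_6.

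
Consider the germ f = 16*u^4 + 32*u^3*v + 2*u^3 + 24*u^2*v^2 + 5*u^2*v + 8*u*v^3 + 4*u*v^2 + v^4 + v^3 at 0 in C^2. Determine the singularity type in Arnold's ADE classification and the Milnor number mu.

Type D_5, Milnor number mu = 5.

The Hessian of f at 0 has rank 0. Corank 2; j^3 = (u + v)^2*(2*u + v) has shape L^2 M (L != M), so D-series; mu = 5 gives D_5.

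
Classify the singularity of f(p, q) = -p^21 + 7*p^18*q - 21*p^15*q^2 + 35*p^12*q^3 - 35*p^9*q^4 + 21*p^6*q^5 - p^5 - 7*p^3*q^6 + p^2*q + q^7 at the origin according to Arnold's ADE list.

The Hessian of f at 0 is [[0, 0], [0, 0]] with rank 0, so corank 2. A Groebner basis of the Jacobian ideal J(f) in C{p,q} is {p^2/7 + q^6, p^3, p*q}; counting standard monomials gives mu = 8. Corank 2; j^3 = p^2*q has shape L^2 M (L != M), so D-series; mu = 8 gives D_8.

D_8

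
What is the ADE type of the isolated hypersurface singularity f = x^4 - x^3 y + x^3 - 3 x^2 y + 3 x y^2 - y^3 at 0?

E_7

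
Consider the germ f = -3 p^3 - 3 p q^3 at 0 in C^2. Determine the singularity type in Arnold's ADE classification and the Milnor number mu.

The Hessian of f at 0 is [[0, 0], [0, 0]] with rank 0, so corank 2. A Groebner basis of the Jacobian ideal J(f) in C{p,q} is {p^3, p*q^2, 3*p^2 + q^3}; counting standard monomials gives mu = 7. Corank 2; j^3 = -3*p^3 is a perfect cube, so E-series; the 4-jet and mu = 7 give E_7.

Type E_7, Milnor number mu = 7.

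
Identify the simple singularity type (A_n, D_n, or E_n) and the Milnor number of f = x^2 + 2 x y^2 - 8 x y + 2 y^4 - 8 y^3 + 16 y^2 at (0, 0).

The Hessian of f at 0 is [[2, -8], [-8, 32]] with rank 1, so corank 1. A Groebner basis of the Jacobian ideal J(f) in C{x,y} is {x^2 + 16*x - 64*y, x*y + 4*x - 16*y, x + y^2 - 4*y}; counting standard monomials gives mu = 3. Corank 1: A-series; mu = 3 gives A_3.

Type A3, Milnor number mu = 3.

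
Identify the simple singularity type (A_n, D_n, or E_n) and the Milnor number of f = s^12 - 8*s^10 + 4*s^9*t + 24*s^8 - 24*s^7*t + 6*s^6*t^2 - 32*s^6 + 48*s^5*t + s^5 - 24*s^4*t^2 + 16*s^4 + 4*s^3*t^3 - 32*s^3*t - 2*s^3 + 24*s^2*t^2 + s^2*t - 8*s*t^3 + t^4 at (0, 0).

The Hessian of f at 0 has rank 0. Corank 2; j^3 = -s^2*(2*s - t) has shape L^2 M (L != M), so D-series; mu = 5 gives D_5.

Type D_{5}, Milnor number mu = 5.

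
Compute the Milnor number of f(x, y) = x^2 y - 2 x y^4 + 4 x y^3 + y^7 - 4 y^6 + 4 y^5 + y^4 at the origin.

5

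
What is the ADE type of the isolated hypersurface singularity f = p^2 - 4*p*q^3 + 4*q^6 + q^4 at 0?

A_{3}

The Hessian of f at 0 is [[2, 0], [0, 0]] with rank 1, so corank 1. A Groebner basis of the Jacobian ideal J(f) in C{p,q} is {q^3, p}; counting standard monomials gives mu = 3. Corank 1: A-series; mu = 3 gives A_3.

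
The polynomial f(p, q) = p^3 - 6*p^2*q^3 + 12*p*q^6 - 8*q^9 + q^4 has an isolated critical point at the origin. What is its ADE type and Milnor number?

The Hessian of f at 0 is [[0, 0], [0, 0]] with rank 0, so corank 2. A Groebner basis of the Jacobian ideal J(f) in C{p,q} is {q^3, p^2}; counting standard monomials gives mu = 6. Corank 2; j^3 = p^3 is a perfect cube, so E-series; the 4-jet and mu = 6 give E_6.

Type E_{6}, Milnor number mu = 6.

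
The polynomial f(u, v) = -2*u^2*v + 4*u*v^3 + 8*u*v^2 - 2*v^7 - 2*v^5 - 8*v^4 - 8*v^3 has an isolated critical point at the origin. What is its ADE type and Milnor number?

The Hessian of f at 0 is [[0, 0], [0, 0]] with rank 0, so corank 2. A Groebner basis of the Jacobian ideal J(f) in C{u,v} is {u^2*v^2 - 4*u^2*v + u^2/7 + 83*u*v^2/7 - 58*u*v/7 + 16*v^2, u^3 - 6*u^2*v + u^2/7 + 83*u*v^2/7 - 58*u*v/7 + 16*v^2, -u*v + v^3 + 2*v^2}; counting standard monomials gives mu = 8. Corank 2; j^3 = -2*v*(u - 2*v)^2 has shape L^2 M (L != M), so D-series; mu = 8 gives D_8.

Type D8, Milnor number mu = 8.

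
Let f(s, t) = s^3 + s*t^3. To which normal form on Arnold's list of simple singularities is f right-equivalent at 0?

E7

The Hessian of f at 0 has rank 0. Corank 2; j^3 = s^3 is a perfect cube, so E-series; the 4-jet and mu = 7 give E_7.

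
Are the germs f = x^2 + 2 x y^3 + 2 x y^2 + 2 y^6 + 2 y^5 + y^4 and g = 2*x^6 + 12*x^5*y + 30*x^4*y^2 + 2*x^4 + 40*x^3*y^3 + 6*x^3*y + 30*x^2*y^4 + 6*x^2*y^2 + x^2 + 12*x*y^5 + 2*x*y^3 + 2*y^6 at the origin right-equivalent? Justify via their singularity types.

Yes.

The Hessian of f at 0 has rank 1. Corank 1: A-series; mu = 5 gives A_5. The Hessian of g at 0 has rank 1. Corank 1: A-series; mu = 5 gives A_5. Both have type A_5, hence right-equivalent.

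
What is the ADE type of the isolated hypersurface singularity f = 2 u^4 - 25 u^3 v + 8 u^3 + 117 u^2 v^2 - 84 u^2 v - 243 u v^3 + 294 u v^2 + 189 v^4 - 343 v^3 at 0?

The Hessian of f at 0 has rank 0. Corank 2; j^3 = (2*u - 7*v)^3 is a perfect cube, so E-series; the 4-jet and mu = 7 give E_7.

E7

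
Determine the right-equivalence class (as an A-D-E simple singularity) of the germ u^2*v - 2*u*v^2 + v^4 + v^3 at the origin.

D_5

The Hessian of f at 0 is [[0, 0], [0, 0]] with rank 0, so corank 2. A Groebner basis of the Jacobian ideal J(f) in C{u,v} is {u^3 + u^2/4 - v^2/4, u^2/4 + v^3 - v^2/4, u*v - v^2}; counting standard monomials gives mu = 5. Corank 2; j^3 = v*(u - v)^2 has shape L^2 M (L != M), so D-series; mu = 5 gives D_5.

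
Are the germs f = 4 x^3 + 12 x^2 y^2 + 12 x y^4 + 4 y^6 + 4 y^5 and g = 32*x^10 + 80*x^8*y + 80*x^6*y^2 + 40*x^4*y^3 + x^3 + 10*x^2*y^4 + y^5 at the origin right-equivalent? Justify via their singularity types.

Yes.

The Hessian of f at 0 is [[0, 0], [0, 0]] with rank 0, so corank 2. A Groebner basis of the Jacobian ideal J(f) in C{x,y} is {y^4, x^3, x^2/2 + x*y^2}; counting standard monomials gives mu = 8. Corank 2; j^3 = 4*x^3 is a perfect cube, so E-series; the 5-jet and mu = 8 give E_8. The Hessian of g at 0 is [[0, 0], [0, 0]] with rank 0, so corank 2. A Groebner basis of the Jacobian ideal J(g) in C{x,y} is {y^4, x^2}; counting standard monomials gives mu = 8. Corank 2; j^3 = x^3 is a perfect cube, so E-series; the 5-jet and mu = 8 give E_8. Both have type E_8, hence right-equivalent.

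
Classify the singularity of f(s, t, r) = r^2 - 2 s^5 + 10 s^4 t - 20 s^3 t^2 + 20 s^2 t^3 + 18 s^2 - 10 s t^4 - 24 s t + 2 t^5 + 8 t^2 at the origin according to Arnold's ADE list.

A4

The Hessian of f at 0 has rank 2. Corank 1: A-series; mu = 4 gives A_4.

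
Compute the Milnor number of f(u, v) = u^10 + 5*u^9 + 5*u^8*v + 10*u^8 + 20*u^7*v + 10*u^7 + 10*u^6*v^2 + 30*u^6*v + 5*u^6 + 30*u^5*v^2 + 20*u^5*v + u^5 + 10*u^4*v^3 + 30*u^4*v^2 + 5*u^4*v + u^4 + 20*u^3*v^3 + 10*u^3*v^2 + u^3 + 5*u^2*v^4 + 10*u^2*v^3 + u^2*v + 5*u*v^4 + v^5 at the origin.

The Hessian of f at 0 is [[0, 0], [0, 0]] with rank 0, so corank 2. A Groebner basis of the Jacobian ideal J(f) in C{u,v} is {-u*v/5 + v^4, u*v^2, u^2 + u*v}; counting standard monomials gives mu = 6. Corank 2; j^3 = u^2*(u + v) has shape L^2 M (L != M), so D-series; mu = 6 gives D_6.

6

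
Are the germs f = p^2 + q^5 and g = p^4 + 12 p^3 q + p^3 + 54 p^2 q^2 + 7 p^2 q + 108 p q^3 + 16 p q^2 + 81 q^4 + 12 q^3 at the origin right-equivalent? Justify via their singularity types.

The Hessian of f at 0 has rank 1. Corank 1: A-series; mu = 4 gives A_4. The Hessian of g at 0 has rank 0. Corank 2; j^3 = (p + 2*q)^2*(p + 3*q) has shape L^2 M (L != M), so D-series; mu = 5 gives D_5. f is A_4 but g is D_5, hence not right-equivalent.

No.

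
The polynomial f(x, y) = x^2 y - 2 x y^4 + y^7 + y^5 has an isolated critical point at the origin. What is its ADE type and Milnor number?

Type D_{6}, Milnor number mu = 6.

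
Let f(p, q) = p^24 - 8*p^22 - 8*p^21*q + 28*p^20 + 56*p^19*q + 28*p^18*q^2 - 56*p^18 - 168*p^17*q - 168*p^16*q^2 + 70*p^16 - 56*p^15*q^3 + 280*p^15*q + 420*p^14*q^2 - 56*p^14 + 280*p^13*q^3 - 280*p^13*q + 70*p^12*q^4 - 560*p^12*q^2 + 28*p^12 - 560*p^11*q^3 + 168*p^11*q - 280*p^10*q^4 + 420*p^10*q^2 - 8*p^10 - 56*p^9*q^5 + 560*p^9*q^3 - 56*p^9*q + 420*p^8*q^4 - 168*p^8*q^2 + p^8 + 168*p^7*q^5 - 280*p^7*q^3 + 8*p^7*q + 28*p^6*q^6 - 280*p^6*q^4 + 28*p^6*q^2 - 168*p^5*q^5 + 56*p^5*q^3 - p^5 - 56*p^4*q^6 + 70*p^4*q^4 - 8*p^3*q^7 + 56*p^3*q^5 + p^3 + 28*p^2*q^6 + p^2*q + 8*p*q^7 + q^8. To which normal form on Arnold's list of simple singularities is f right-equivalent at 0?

D_9

The Hessian of f at 0 has rank 0. Corank 2; j^3 = p^2*(p + q) has shape L^2 M (L != M), so D-series; mu = 9 gives D_9.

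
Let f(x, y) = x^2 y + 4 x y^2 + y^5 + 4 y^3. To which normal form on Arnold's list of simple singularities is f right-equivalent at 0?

D6

The Hessian of f at 0 has rank 0. Corank 2; j^3 = y*(x + 2*y)^2 has shape L^2 M (L != M), so D-series; mu = 6 gives D_6.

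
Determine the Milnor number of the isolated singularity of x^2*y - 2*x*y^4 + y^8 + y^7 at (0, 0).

9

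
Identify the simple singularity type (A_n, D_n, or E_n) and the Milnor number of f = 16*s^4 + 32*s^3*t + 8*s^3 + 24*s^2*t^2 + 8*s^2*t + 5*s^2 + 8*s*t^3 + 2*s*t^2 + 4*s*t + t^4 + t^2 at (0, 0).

The Hessian of f at 0 has rank 2. Corank 0: nondegenerate Morse point, so A_1.

Type A_{1}, Milnor number mu = 1.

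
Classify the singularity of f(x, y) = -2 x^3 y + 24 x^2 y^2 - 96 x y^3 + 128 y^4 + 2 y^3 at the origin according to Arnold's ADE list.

E_{7}

The Hessian of f at 0 has rank 0. Corank 2; j^3 = 2*y^3 is a perfect cube, so E-series; the 4-jet and mu = 7 give E_7.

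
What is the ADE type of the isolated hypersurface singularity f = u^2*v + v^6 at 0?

D_7

The Hessian of f at 0 has rank 0. Corank 2; j^3 = u^2*v has shape L^2 M (L != M), so D-series; mu = 7 gives D_7.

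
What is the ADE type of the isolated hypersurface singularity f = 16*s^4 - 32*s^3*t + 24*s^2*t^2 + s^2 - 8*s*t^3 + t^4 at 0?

A3

The Hessian of f at 0 is [[2, 0], [0, 0]] with rank 1, so corank 1. A Groebner basis of the Jacobian ideal J(f) in C{s,t} is {t^3, s}; counting standard monomials gives mu = 3. Corank 1: A-series; mu = 3 gives A_3.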